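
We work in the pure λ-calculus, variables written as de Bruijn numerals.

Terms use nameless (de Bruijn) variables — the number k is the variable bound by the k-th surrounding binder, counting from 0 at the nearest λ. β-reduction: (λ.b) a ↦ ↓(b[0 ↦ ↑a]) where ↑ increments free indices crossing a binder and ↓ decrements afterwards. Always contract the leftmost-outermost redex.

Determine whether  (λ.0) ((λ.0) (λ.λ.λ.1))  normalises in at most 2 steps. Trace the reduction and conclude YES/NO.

Answer: YES — reaches normal form λ.λ.λ.1 in 2 ≤ 2 steps

Reduction:
  start: (λ.0) ((λ.0) (λ.λ.λ.1))
  →1  (λ.0) (λ.λ.λ.1)
  →2  λ.λ.λ.1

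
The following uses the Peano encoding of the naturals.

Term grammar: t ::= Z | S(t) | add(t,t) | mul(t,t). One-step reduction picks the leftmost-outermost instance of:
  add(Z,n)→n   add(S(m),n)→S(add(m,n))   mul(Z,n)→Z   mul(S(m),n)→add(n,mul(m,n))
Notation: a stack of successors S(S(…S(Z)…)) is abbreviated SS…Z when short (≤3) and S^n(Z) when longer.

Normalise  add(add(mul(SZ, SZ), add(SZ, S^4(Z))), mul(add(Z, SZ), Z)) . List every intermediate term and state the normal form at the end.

Answer: normal form = S^6(Z)  (in 19 steps)

Working:
  start: add(add(mul(SZ, SZ), add(SZ, S^4(Z))), mul(add(Z, SZ), Z))
  →1  add(add(add(SZ, mul(Z, SZ)), add(SZ, S^4(Z))), mul(add(Z, SZ), Z))
  →2  add(add(S(add(Z, mul(Z, SZ))), add(SZ, S^4(Z))), mul(add(Z, SZ), Z))
  →3  add(S(add(add(Z, mul(Z, SZ)), add(SZ, S^4(Z)))), mul(add(Z, SZ), Z))
  →4  S(add(add(add(Z, mul(Z, SZ)), add(SZ, S^4(Z))), mul(add(Z, SZ), Z)))
  →5  S(add(add(mul(Z, SZ), add(SZ, S^4(Z))), mul(add(Z, SZ), Z)))
  →6  S(add(add(Z, add(SZ, S^4(Z))), mul(add(Z, SZ), Z)))
  →7  S(add(add(SZ, S^4(Z)), mul(add(Z, SZ), Z)))
  →8  S(add(S(add(Z, S^4(Z))), mul(add(Z, SZ), Z)))
  →9  S(S(add(add(Z, S^4(Z)), mul(add(Z, SZ), Z))))
  →10  S(S(add(S^4(Z), mul(add(Z, SZ), Z))))
  →11  S(S(S(add(SSSZ, mul(add(Z, SZ), Z)))))
  →12  S(S(S(S(add(SSZ, mul(add(Z, SZ), Z))))))
  →13  S(S(S(S(S(add(SZ, mul(add(Z, SZ), Z)))))))
  →14  S(S(S(S(S(S(add(Z, mul(add(Z, SZ), Z))))))))
  →15  S(S(S(S(S(S(mul(add(Z, SZ), Z)))))))
  →16  S(S(S(S(S(S(mul(SZ, Z)))))))
  →17  S(S(S(S(S(S(add(Z, mul(Z, Z))))))))
  →18  S(S(S(S(S(S(mul(Z, Z)))))))
  →19  S^6(Z)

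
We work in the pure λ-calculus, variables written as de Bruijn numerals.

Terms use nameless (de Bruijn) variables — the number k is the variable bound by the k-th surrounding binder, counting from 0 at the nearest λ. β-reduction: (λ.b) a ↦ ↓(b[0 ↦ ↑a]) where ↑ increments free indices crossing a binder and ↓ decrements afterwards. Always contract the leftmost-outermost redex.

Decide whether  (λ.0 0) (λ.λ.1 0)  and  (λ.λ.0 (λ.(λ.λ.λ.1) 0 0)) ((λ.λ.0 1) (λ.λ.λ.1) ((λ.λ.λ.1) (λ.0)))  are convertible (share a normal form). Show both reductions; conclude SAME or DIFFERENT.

Term A:
  start: (λ.0 0) (λ.λ.1 0)
  step 1: (λ.λ.1 0) (λ.λ.1 0)
  step 2: λ.(λ.λ.1 0) 0
  step 3: λ.λ.1 0

Term B:
  start: (λ.λ.0 (λ.(λ.λ.λ.1) 0 0)) ((λ.λ.0 1) (λ.λ.λ.1) ((λ.λ.λ.1) (λ.0)))
  step 1: λ.0 (λ.(λ.λ.λ.1) 0 0)
  step 2: λ.0 (λ.(λ.λ.1) 0)
  step 3: λ.0 (λ.λ.1)

Answer: DIFFERENT — A ⇓ λ.λ.1 0, B ⇓ λ.0 (λ.λ.1)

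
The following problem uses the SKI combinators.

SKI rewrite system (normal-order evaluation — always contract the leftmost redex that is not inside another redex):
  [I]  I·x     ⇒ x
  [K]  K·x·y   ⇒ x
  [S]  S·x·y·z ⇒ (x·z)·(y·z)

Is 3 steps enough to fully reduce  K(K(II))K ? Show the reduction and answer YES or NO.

  start: K(K(II))K
  [1] K(II)
  [2] KI

Answer: YES — reaches normal form KI in 2 ≤ 3 steps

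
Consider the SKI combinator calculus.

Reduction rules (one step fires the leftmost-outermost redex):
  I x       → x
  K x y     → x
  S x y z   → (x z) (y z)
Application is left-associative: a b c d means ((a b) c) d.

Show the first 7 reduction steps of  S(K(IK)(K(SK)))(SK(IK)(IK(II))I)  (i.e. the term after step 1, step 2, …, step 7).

  start: S(K(IK)(K(SK)))(SK(IK)(IK(II))I)
  step 1: S(IK)(SK(IK)(IK(II))I)
  step 2: SK(SK(IK)(IK(II))I)
  step 3: SK(K(IK(II))(IK(IK(II)))I)
  step 4: SK(IK(II)I)
  step 5: SK(K(II)I)
  step 6: SK(II)
  step 7: SKI

Answer: after 7 steps: SKI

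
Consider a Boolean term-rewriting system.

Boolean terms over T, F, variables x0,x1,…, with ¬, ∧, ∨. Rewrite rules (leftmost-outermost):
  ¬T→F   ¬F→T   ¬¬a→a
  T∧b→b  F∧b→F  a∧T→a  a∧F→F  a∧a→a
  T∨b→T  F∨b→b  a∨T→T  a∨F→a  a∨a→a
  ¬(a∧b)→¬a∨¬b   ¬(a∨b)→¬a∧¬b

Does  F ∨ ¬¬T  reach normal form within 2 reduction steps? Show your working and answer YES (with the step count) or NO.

Answer: YES — reaches normal form T in 2 ≤ 2 steps

Working:
  start: F ∨ ¬¬T
  step 1: ¬¬T
  step 2: T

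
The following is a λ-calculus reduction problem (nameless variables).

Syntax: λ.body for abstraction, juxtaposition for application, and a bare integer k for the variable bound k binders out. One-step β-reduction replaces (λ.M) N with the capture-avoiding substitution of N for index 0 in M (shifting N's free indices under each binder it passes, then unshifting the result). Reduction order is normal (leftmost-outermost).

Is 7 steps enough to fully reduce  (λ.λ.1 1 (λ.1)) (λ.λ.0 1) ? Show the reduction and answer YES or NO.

Answer: YES — reaches normal form λ.0 in 4 ≤ 7 steps

Reduction:
  start: (λ.λ.1 1 (λ.1)) (λ.λ.0 1)
  [1] λ.(λ.λ.0 1) (λ.λ.0 1) (λ.1)
  [2] λ.(λ.0 (λ.λ.0 1)) (λ.1)
  [3] λ.(λ.1) (λ.λ.0 1)
  [4] λ.0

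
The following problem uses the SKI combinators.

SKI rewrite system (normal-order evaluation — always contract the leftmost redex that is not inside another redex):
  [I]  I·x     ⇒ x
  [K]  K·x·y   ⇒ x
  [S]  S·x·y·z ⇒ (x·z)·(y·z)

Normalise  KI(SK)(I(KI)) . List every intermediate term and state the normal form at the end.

Answer: normal form = KI  (in 3 steps)

Derivation:
  start: KI(SK)(I(KI))
  →1  I(I(KI))
  →2  I(KI)
  →3  KI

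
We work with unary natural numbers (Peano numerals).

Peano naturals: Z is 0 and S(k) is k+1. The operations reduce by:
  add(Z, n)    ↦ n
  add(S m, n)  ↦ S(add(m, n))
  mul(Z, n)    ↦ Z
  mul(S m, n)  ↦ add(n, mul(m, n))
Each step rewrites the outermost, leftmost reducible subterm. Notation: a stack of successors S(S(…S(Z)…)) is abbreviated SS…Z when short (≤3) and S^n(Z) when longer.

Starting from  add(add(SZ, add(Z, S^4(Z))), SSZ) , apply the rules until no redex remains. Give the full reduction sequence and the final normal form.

  start: add(add(SZ, add(Z, S^4(Z))), SSZ)
  step 1: add(S(add(Z, add(Z, S^4(Z)))), SSZ)
  step 2: S(add(add(Z, add(Z, S^4(Z))), SSZ))
  step 3: S(add(add(Z, S^4(Z)), SSZ))
  step 4: S(add(S^4(Z), SSZ))
  step 5: S(S(add(SSSZ, SSZ)))
  step 6: S(S(S(add(SSZ, SSZ))))
  step 7: S(S(S(S(add(SZ, SSZ)))))
  step 8: S(S(S(S(S(add(Z, SSZ))))))
  step 9: S^7(Z)

Answer: normal form = S^7(Z)  (in 9 steps)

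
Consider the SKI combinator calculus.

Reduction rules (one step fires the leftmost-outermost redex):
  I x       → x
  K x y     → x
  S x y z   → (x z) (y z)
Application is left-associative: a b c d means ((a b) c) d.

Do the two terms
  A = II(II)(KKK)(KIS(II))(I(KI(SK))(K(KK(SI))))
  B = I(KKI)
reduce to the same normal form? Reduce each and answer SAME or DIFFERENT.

Term A:
  start: II(II)(KKK)(KIS(II))(I(KI(SK))(K(KK(SI))))
  step 1: I(II)(KKK)(KIS(II))(I(KI(SK))(K(KK(SI))))
  step 2: II(KKK)(KIS(II))(I(KI(SK))(K(KK(SI))))
  step 3: I(KKK)(KIS(II))(I(KI(SK))(K(KK(SI))))
  step 4: KKK(KIS(II))(I(KI(SK))(K(KK(SI))))
  step 5: K(KIS(II))(I(KI(SK))(K(KK(SI))))
  step 6: KIS(II)
  step 7: I(II)
  step 8: II
  step 9: I

Term B:
  start: I(KKI)
  step 1: KKI
  step 2: K

Answer: DIFFERENT — A ⇓ I, B ⇓ K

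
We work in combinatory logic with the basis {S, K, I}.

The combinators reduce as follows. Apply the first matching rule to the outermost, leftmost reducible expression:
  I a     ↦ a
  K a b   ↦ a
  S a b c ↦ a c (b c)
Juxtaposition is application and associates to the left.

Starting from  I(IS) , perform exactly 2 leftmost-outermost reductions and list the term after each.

  start: I(IS)
  [1] IS
  [2] S

Answer: after 2 steps: S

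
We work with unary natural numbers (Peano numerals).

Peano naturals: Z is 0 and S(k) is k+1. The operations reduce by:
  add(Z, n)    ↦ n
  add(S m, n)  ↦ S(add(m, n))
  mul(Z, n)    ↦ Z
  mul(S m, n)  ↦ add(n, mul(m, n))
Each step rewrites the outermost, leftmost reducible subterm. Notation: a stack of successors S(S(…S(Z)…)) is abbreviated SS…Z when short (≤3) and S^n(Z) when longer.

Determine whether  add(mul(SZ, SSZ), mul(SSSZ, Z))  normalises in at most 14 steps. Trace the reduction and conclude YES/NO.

Answer: NO — after 14 steps the term is S(S(mul(Z, Z))), not yet normal

Reduction:
  start: add(mul(SZ, SSZ), mul(SSSZ, Z))
  step 1: add(add(SSZ, mul(Z, SSZ)), mul(SSSZ, Z))
  step 2: add(S(add(SZ, mul(Z, SSZ))), mul(SSSZ, Z))
  step 3: S(add(add(SZ, mul(Z, SSZ)), mul(SSSZ, Z)))
  step 4: S(add(S(add(Z, mul(Z, SSZ))), mul(SSSZ, Z)))
  step 5: S(S(add(add(Z, mul(Z, SSZ)), mul(SSSZ, Z))))
  step 6: S(S(add(mul(Z, SSZ), mul(SSSZ, Z))))
  step 7: S(S(add(Z, mul(SSSZ, Z))))
  step 8: S(S(mul(SSSZ, Z)))
  step 9: S(S(add(Z, mul(SSZ, Z))))
  step 10: S(S(mul(SSZ, Z)))
  step 11: S(S(add(Z, mul(SZ, Z))))
  step 12: S(S(mul(SZ, Z)))
  step 13: S(S(add(Z, mul(Z, Z))))
  step 14: S(S(mul(Z, Z)))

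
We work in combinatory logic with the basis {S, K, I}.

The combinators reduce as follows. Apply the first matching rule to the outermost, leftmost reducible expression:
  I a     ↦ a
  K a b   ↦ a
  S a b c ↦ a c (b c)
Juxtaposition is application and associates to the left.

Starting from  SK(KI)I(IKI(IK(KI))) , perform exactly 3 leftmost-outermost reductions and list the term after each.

Answer: after 3 steps: IKI(IK(KI))

Working:
  start: SK(KI)I(IKI(IK(KI)))
  step 1: KI(KII)(IKI(IK(KI)))
  step 2: I(IKI(IK(KI)))
  step 3: IKI(IK(KI))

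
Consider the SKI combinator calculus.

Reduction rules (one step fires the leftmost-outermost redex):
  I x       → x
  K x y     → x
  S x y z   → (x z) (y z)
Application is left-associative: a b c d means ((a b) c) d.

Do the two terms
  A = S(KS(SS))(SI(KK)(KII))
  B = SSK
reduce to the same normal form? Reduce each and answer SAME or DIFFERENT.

Answer: SAME — A ⇓ SSK, B ⇓ SSK

Derivation:
Term A:
  start: S(KS(SS))(SI(KK)(KII))
  →1  SS(SI(KK)(KII))
  →2  SS(I(KII)(KK(KII)))
  →3  SS(KII(KK(KII)))
  →4  SS(I(KK(KII)))
  →5  SS(KK(KII))
  →6  SSK

Term B:
  start: SSK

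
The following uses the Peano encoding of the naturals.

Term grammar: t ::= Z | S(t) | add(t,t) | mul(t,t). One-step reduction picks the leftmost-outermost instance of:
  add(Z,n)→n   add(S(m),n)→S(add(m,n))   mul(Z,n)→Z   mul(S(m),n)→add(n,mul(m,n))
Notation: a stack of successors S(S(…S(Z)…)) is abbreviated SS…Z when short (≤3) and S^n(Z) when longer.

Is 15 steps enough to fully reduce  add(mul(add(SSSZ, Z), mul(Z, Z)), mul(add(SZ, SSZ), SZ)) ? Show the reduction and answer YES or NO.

Answer: NO — after 15 steps the term is mul(add(SZ, SSZ), SZ), not yet normal

Working:
  start: add(mul(add(SSSZ, Z), mul(Z, Z)), mul(add(SZ, SSZ), SZ))
  [1] add(mul(S(add(SSZ, Z)), mul(Z, Z)), mul(add(SZ, SSZ), SZ))
  [2] add(add(mul(Z, Z), mul(add(SSZ, Z), mul(Z, Z))), mul(add(SZ, SSZ), SZ))
  [3] add(add(Z, mul(add(SSZ, Z), mul(Z, Z))), mul(add(SZ, SSZ), SZ))
  [4] add(mul(add(SSZ, Z), mul(Z, Z)), mul(add(SZ, SSZ), SZ))
  [5] add(mul(S(add(SZ, Z)), mul(Z, Z)), mul(add(SZ, SSZ), SZ))
  [6] add(add(mul(Z, Z), mul(add(SZ, Z), mul(Z, Z))), mul(add(SZ, SSZ), SZ))
  [7] add(add(Z, mul(add(SZ, Z), mul(Z, Z))), mul(add(SZ, SSZ), SZ))
  [8] add(mul(add(SZ, Z), mul(Z, Z)), mul(add(SZ, SSZ), SZ))
  [9] add(mul(S(add(Z, Z)), mul(Z, Z)), mul(add(SZ, SSZ), SZ))
  [10] add(add(mul(Z, Z), mul(add(Z, Z), mul(Z, Z))), mul(add(SZ, SSZ), SZ))
  [11] add(add(Z, mul(add(Z, Z), mul(Z, Z))), mul(add(SZ, SSZ), SZ))
  [12] add(mul(add(Z, Z), mul(Z, Z)), mul(add(SZ, SSZ), SZ))
  [13] add(mul(Z, mul(Z, Z)), mul(add(SZ, SSZ), SZ))
  [14] add(Z, mul(add(SZ, SSZ), SZ))
  [15] mul(add(SZ, SSZ), SZ)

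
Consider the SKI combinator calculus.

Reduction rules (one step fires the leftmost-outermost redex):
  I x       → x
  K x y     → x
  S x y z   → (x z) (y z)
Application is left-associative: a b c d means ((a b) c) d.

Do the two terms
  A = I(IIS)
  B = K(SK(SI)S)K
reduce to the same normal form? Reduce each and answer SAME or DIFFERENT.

Answer: SAME — A ⇓ S, B ⇓ S

Derivation:
Term A:
  start: I(IIS)
  step 1: IIS
  step 2: IS
  step 3: S

Term B:
  start: K(SK(SI)S)K
  step 1: SK(SI)S
  step 2: KS(SIS)
  step 3: S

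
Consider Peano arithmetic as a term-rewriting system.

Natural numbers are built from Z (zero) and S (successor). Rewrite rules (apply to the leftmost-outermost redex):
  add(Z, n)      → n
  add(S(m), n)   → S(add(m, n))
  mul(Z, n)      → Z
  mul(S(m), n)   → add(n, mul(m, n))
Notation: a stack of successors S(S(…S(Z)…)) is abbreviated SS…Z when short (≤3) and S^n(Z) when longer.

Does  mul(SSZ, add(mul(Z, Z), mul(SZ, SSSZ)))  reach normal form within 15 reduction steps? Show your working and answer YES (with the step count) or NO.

Answer: NO — after 15 steps the term is S(S(S(add(add(Z, mul(SZ, SSSZ)), mul(Z, add(mul(Z, Z), mul(SZ, SSSZ))))))), not yet normal

Derivation:
  start: mul(SSZ, add(mul(Z, Z), mul(SZ, SSSZ)))
  →1  add(add(mul(Z, Z), mul(SZ, SSSZ)), mul(SZ, add(mul(Z, Z), mul(SZ, SSSZ))))
  →2  add(add(Z, mul(SZ, SSSZ)), mul(SZ, add(mul(Z, Z), mul(SZ, SSSZ))))
  →3  add(mul(SZ, SSSZ), mul(SZ, add(mul(Z, Z), mul(SZ, SSSZ))))
  →4  add(add(SSSZ, mul(Z, SSSZ)), mul(SZ, add(mul(Z, Z), mul(SZ, SSSZ))))
  →5  add(S(add(SSZ, mul(Z, SSSZ))), mul(SZ, add(mul(Z, Z), mul(SZ, SSSZ))))
  →6  S(add(add(SSZ, mul(Z, SSSZ)), mul(SZ, add(mul(Z, Z), mul(SZ, SSSZ)))))
  →7  S(add(S(add(SZ, mul(Z, SSSZ))), mul(SZ, add(mul(Z, Z), mul(SZ, SSSZ)))))
  →8  S(S(add(add(SZ, mul(Z, SSSZ)), mul(SZ, add(mul(Z, Z), mul(SZ, SSSZ))))))
  →9  S(S(add(S(add(Z, mul(Z, SSSZ))), mul(SZ, add(mul(Z, Z), mul(SZ, SSSZ))))))
  →10  S(S(S(add(add(Z, mul(Z, SSSZ)), mul(SZ, add(mul(Z, Z), mul(SZ, SSSZ)))))))
  →11  S(S(S(add(mul(Z, SSSZ), mul(SZ, add(mul(Z, Z), mul(SZ, SSSZ)))))))
  →12  S(S(S(add(Z, mul(SZ, add(mul(Z, Z), mul(SZ, SSSZ)))))))
  →13  S(S(S(mul(SZ, add(mul(Z, Z), mul(SZ, SSSZ))))))
  →14  S(S(S(add(add(mul(Z, Z), mul(SZ, SSSZ)), mul(Z, add(mul(Z, Z), mul(SZ, SSSZ)))))))
  →15  S(S(S(add(add(Z, mul(SZ, SSSZ)), mul(Z, add(mul(Z, Z), mul(SZ, SSSZ)))))))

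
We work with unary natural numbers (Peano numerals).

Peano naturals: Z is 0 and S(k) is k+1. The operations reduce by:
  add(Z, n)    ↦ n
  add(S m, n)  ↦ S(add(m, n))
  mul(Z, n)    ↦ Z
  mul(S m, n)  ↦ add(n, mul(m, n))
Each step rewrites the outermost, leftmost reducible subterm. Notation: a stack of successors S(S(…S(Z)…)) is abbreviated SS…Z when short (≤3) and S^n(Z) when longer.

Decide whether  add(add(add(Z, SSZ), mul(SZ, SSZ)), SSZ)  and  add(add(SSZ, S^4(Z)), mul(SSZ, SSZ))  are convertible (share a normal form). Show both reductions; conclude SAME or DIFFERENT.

Answer: DIFFERENT — A ⇓ S^6(Z), B ⇓ S^10(Z)

Working:
Term A:
  start: add(add(add(Z, SSZ), mul(SZ, SSZ)), SSZ)
  [1] add(add(SSZ, mul(SZ, SSZ)), SSZ)
  [2] add(S(add(SZ, mul(SZ, SSZ))), SSZ)
  [3] S(add(add(SZ, mul(SZ, SSZ)), SSZ))
  [4] S(add(S(add(Z, mul(SZ, SSZ))), SSZ))
  [5] S(S(add(add(Z, mul(SZ, SSZ)), SSZ)))
  [6] S(S(add(mul(SZ, SSZ), SSZ)))
  [7] S(S(add(add(SSZ, mul(Z, SSZ)), SSZ)))
  [8] S(S(add(S(add(SZ, mul(Z, SSZ))), SSZ)))
  [9] S(S(S(add(add(SZ, mul(Z, SSZ)), SSZ))))
  [10] S(S(S(add(S(add(Z, mul(Z, SSZ))), SSZ))))
  [11] S(S(S(S(add(add(Z, mul(Z, SSZ)), SSZ)))))
  [12] S(S(S(S(add(mul(Z, SSZ), SSZ)))))
  [13] S(S(S(S(add(Z, SSZ)))))
  [14] S^6(Z)

Term B:
  start: add(add(SSZ, S^4(Z)), mul(SSZ, SSZ))
  [1] add(S(add(SZ, S^4(Z))), mul(SSZ, SSZ))
  [2] S(add(add(SZ, S^4(Z)), mul(SSZ, SSZ)))
  [3] S(add(S(add(Z, S^4(Z))), mul(SSZ, SSZ)))
  [4] S(S(add(add(Z, S^4(Z)), mul(SSZ, SSZ))))
  [5] S(S(add(S^4(Z), mul(SSZ, SSZ))))
  [6] S(S(S(add(SSSZ, mul(SSZ, SSZ)))))
  [7] S(S(S(S(add(SSZ, mul(SSZ, SSZ))))))
  [8] S(S(S(S(S(add(SZ, mul(SSZ, SSZ)))))))
  [9] S(S(S(S(S(S(add(Z, mul(SSZ, SSZ))))))))
  [10] S(S(S(S(S(S(mul(SSZ, SSZ)))))))
  [11] S(S(S(S(S(S(add(SSZ, mul(SZ, SSZ))))))))
  [12] S(S(S(S(S(S(S(add(SZ, mul(SZ, SSZ)))))))))
  [13] S(S(S(S(S(S(S(S(add(Z, mul(SZ, SSZ))))))))))
  [14] S(S(S(S(S(S(S(S(mul(SZ, SSZ)))))))))
  [15] S(S(S(S(S(S(S(S(add(SSZ, mul(Z, SSZ))))))))))
  [16] S(S(S(S(S(S(S(S(S(add(SZ, mul(Z, SSZ)))))))))))
  [17] S(S(S(S(S(S(S(S(S(S(add(Z, mul(Z, SSZ))))))))))))
  [18] S(S(S(S(S(S(S(S(S(S(mul(Z, SSZ)))))))))))
  [19] S^10(Z)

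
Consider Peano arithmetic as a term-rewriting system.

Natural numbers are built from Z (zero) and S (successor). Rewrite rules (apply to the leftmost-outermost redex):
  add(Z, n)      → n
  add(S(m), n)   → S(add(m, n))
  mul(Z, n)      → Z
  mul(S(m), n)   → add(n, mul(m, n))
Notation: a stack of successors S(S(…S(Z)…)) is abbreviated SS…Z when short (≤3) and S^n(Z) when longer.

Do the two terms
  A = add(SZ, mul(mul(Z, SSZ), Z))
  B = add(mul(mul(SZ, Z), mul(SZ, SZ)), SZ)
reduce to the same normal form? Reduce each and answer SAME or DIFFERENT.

Answer: SAME — A ⇓ SZ, B ⇓ SZ

Reduction:
Term A:
  start: add(SZ, mul(mul(Z, SSZ), Z))
  →1  S(add(Z, mul(mul(Z, SSZ), Z)))
  →2  S(mul(mul(Z, SSZ), Z))
  →3  S(mul(Z, Z))
  →4  SZ

Term B:
  start: add(mul(mul(SZ, Z), mul(SZ, SZ)), SZ)
  →1  add(mul(add(Z, mul(Z, Z)), mul(SZ, SZ)), SZ)
  →2  add(mul(mul(Z, Z), mul(SZ, SZ)), SZ)
  →3  add(mul(Z, mul(SZ, SZ)), SZ)
  →4  add(Z, SZ)
  →5  SZ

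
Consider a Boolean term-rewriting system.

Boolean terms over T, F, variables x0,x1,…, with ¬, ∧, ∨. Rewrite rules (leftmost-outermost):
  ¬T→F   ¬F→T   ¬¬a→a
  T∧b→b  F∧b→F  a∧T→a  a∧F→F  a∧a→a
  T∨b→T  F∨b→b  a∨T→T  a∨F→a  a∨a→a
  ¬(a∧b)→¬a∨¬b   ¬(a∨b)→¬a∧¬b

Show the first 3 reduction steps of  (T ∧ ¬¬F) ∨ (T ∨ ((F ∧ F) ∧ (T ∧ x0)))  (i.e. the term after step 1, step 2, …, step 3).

Answer: after 3 steps: T ∨ ((F ∧ F) ∧ (T ∧ x0))

Reduction:
  start: (T ∧ ¬¬F) ∨ (T ∨ ((F ∧ F) ∧ (T ∧ x0)))
  [1] ¬¬F ∨ (T ∨ ((F ∧ F) ∧ (T ∧ x0)))
  [2] F ∨ (T ∨ ((F ∧ F) ∧ (T ∧ x0)))
  [3] T ∨ ((F ∧ F) ∧ (T ∧ x0))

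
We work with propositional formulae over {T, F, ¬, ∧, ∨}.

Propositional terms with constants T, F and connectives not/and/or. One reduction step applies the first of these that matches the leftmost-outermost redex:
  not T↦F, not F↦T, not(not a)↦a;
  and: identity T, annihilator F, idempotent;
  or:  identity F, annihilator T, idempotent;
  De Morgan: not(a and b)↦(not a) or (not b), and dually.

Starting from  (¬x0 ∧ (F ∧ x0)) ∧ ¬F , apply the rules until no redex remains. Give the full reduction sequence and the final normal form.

  start: (¬x0 ∧ (F ∧ x0)) ∧ ¬F
  [1] (¬x0 ∧ F) ∧ ¬F
  [2] F ∧ ¬F
  [3] F

Answer: normal form = F  (in 3 steps)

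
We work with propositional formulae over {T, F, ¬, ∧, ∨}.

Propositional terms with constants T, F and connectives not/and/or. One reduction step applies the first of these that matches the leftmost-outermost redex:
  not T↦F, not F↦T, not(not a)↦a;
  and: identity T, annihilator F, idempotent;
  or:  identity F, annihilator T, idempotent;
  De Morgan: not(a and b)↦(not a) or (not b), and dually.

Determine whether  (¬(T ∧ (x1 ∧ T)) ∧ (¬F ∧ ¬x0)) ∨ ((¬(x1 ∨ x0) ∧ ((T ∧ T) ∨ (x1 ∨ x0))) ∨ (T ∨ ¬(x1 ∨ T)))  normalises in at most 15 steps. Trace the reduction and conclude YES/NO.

  start: (¬(T ∧ (x1 ∧ T)) ∧ (¬F ∧ ¬x0)) ∨ ((¬(x1 ∨ x0) ∧ ((T ∧ T) ∨ (x1 ∨ x0))) ∨ (T ∨ ¬(x1 ∨ T)))
  [1] ((¬T ∨ ¬(x1 ∧ T)) ∧ (¬F ∧ ¬x0)) ∨ ((¬(x1 ∨ x0) ∧ ((T ∧ T) ∨ (x1 ∨ x0))) ∨ (T ∨ ¬(x1 ∨ T)))
  [2] ((F ∨ ¬(x1 ∧ T)) ∧ (¬F ∧ ¬x0)) ∨ ((¬(x1 ∨ x0) ∧ ((T ∧ T) ∨ (x1 ∨ x0))) ∨ (T ∨ ¬(x1 ∨ T)))
  [3] (¬(x1 ∧ T) ∧ (¬F ∧ ¬x0)) ∨ ((¬(x1 ∨ x0) ∧ ((T ∧ T) ∨ (x1 ∨ x0))) ∨ (T ∨ ¬(x1 ∨ T)))
  [4] ((¬x1 ∨ ¬T) ∧ (¬F ∧ ¬x0)) ∨ ((¬(x1 ∨ x0) ∧ ((T ∧ T) ∨ (x1 ∨ x0))) ∨ (T ∨ ¬(x1 ∨ T)))
  [5] ((¬x1 ∨ F) ∧ (¬F ∧ ¬x0)) ∨ ((¬(x1 ∨ x0) ∧ ((T ∧ T) ∨ (x1 ∨ x0))) ∨ (T ∨ ¬(x1 ∨ T)))
  [6] (¬x1 ∧ (¬F ∧ ¬x0)) ∨ ((¬(x1 ∨ x0) ∧ ((T ∧ T) ∨ (x1 ∨ x0))) ∨ (T ∨ ¬(x1 ∨ T)))
  [7] (¬x1 ∧ (T ∧ ¬x0)) ∨ ((¬(x1 ∨ x0) ∧ ((T ∧ T) ∨ (x1 ∨ x0))) ∨ (T ∨ ¬(x1 ∨ T)))
  [8] (¬x1 ∧ ¬x0) ∨ ((¬(x1 ∨ x0) ∧ ((T ∧ T) ∨ (x1 ∨ x0))) ∨ (T ∨ ¬(x1 ∨ T)))
  [9] (¬x1 ∧ ¬x0) ∨ (((¬x1 ∧ ¬x0) ∧ ((T ∧ T) ∨ (x1 ∨ x0))) ∨ (T ∨ ¬(x1 ∨ T)))
  [10] (¬x1 ∧ ¬x0) ∨ (((¬x1 ∧ ¬x0) ∧ (T ∨ (x1 ∨ x0))) ∨ (T ∨ ¬(x1 ∨ T)))
  [11] (¬x1 ∧ ¬x0) ∨ (((¬x1 ∧ ¬x0) ∧ T) ∨ (T ∨ ¬(x1 ∨ T)))
  [12] (¬x1 ∧ ¬x0) ∨ ((¬x1 ∧ ¬x0) ∨ (T ∨ ¬(x1 ∨ T)))
  [13] (¬x1 ∧ ¬x0) ∨ ((¬x1 ∧ ¬x0) ∨ T)
  [14] (¬x1 ∧ ¬x0) ∨ T
  [15] T

Answer: YES — reaches normal form T in 15 ≤ 15 steps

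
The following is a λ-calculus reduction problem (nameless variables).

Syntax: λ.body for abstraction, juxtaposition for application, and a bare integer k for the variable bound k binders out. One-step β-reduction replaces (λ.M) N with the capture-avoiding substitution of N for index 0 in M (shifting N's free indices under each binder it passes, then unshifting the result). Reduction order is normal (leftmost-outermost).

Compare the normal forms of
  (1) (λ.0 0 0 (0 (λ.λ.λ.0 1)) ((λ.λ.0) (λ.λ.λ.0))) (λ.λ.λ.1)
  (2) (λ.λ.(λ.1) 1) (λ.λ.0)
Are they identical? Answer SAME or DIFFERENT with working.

Answer: DIFFERENT — A ⇓ λ.λ.1, B ⇓ λ.0

Derivation:
Term A:
  start: (λ.0 0 0 (0 (λ.λ.λ.0 1)) ((λ.λ.0) (λ.λ.λ.0))) (λ.λ.λ.1)
  [1] (λ.λ.λ.1) (λ.λ.λ.1) (λ.λ.λ.1) ((λ.λ.λ.1) (λ.λ.λ.0 1)) ((λ.λ.0) (λ.λ.λ.0))
  [2] (λ.λ.1) (λ.λ.λ.1) ((λ.λ.λ.1) (λ.λ.λ.0 1)) ((λ.λ.0) (λ.λ.λ.0))
  [3] (λ.λ.λ.λ.1) ((λ.λ.λ.1) (λ.λ.λ.0 1)) ((λ.λ.0) (λ.λ.λ.0))
  [4] (λ.λ.λ.1) ((λ.λ.0) (λ.λ.λ.0))
  [5] λ.λ.1

Term B:
  start: (λ.λ.(λ.1) 1) (λ.λ.0)
  [1] λ.(λ.1) (λ.λ.0)
  [2] λ.0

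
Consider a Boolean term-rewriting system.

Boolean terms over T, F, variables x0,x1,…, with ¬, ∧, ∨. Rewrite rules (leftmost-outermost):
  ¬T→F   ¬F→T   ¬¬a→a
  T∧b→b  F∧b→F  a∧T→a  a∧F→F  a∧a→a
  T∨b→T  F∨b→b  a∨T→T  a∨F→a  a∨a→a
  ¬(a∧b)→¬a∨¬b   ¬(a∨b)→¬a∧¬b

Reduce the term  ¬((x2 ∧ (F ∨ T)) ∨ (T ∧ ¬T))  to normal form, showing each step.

Answer: normal form = ¬x2  (in 12 steps)

Working:
  start: ¬((x2 ∧ (F ∨ T)) ∨ (T ∧ ¬T))
  step 1: ¬(x2 ∧ (F ∨ T)) ∧ ¬(T ∧ ¬T)
  step 2: (¬x2 ∨ ¬(F ∨ T)) ∧ ¬(T ∧ ¬T)
  step 3: (¬x2 ∨ (¬F ∧ ¬T)) ∧ ¬(T ∧ ¬T)
  step 4: (¬x2 ∨ (T ∧ ¬T)) ∧ ¬(T ∧ ¬T)
  step 5: (¬x2 ∨ ¬T) ∧ ¬(T ∧ ¬T)
  step 6: (¬x2 ∨ F) ∧ ¬(T ∧ ¬T)
  step 7: ¬x2 ∧ ¬(T ∧ ¬T)
  step 8: ¬x2 ∧ (¬T ∨ ¬¬T)
  step 9: ¬x2 ∧ (F ∨ ¬¬T)
  step 10: ¬x2 ∧ ¬¬T
  step 11: ¬x2 ∧ T
  step 12: ¬x2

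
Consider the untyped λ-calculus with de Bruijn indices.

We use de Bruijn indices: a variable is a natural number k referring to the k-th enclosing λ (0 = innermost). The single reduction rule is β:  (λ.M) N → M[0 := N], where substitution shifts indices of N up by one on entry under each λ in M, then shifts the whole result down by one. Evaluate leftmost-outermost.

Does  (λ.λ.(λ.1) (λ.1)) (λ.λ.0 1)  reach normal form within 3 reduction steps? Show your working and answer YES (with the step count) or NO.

Answer: YES — reaches normal form λ.0 in 2 ≤ 3 steps

Reduction:
  start: (λ.λ.(λ.1) (λ.1)) (λ.λ.0 1)
  step 1: λ.(λ.1) (λ.1)
  step 2: λ.0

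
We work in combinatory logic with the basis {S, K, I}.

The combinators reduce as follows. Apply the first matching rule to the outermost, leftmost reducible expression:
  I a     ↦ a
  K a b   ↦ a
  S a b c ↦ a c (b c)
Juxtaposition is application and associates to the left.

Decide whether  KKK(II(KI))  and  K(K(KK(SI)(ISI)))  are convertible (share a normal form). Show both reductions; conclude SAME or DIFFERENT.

Answer: DIFFERENT — A ⇓ K(KI), B ⇓ K(K(K(SI)))

Reduction:
Term A:
  start: KKK(II(KI))
  →1  K(II(KI))
  →2  K(I(KI))
  →3  K(KI)

Term B:
  start: K(K(KK(SI)(ISI)))
  →1  K(K(K(ISI)))
  →2  K(K(K(SI)))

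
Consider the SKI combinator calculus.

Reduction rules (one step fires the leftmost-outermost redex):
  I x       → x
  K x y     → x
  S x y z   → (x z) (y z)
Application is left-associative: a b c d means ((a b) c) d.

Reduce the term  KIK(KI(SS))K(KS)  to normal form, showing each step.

Answer: normal form = K(KS)  (in 4 steps)

Working:
  start: KIK(KI(SS))K(KS)
  [1] I(KI(SS))K(KS)
  [2] KI(SS)K(KS)
  [3] IK(KS)
  [4] K(KS)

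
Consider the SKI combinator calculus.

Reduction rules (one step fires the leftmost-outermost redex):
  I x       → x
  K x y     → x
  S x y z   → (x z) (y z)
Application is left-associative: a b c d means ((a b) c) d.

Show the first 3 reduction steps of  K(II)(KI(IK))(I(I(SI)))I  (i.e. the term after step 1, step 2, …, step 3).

  start: K(II)(KI(IK))(I(I(SI)))I
  [1] II(I(I(SI)))I
  [2] I(I(I(SI)))I
  [3] I(I(SI))I

Answer: after 3 steps: I(I(SI))I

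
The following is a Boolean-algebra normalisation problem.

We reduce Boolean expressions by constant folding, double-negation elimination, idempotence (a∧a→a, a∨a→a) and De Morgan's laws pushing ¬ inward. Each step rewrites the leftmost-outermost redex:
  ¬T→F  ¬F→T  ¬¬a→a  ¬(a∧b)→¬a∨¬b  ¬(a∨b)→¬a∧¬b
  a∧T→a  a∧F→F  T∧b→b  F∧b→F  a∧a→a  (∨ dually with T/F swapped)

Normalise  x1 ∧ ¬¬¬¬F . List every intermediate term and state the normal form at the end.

  start: x1 ∧ ¬¬¬¬F
  step 1: x1 ∧ ¬¬F
  step 2: x1 ∧ F
  step 3: F

Answer: normal form = F  (in 3 steps)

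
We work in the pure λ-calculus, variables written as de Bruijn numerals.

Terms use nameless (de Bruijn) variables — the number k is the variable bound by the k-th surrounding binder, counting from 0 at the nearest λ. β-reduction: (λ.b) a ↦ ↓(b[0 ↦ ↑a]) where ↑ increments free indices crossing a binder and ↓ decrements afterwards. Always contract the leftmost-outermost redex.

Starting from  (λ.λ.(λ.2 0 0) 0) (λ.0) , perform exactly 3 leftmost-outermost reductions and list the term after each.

Answer: after 3 steps: λ.0 0

Working:
  start: (λ.λ.(λ.2 0 0) 0) (λ.0)
  →1  λ.(λ.(λ.0) 0 0) 0
  →2  λ.(λ.0) 0 0
  →3  λ.0 0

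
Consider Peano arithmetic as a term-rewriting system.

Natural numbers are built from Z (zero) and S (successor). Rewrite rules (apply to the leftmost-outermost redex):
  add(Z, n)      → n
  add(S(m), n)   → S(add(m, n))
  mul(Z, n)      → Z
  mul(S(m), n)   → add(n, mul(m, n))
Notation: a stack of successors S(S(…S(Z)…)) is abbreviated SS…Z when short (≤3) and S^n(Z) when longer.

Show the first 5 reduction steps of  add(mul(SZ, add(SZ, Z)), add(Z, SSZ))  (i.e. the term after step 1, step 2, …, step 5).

  start: add(mul(SZ, add(SZ, Z)), add(Z, SSZ))
  →1  add(add(add(SZ, Z), mul(Z, add(SZ, Z))), add(Z, SSZ))
  →2  add(add(S(add(Z, Z)), mul(Z, add(SZ, Z))), add(Z, SSZ))
  →3  add(S(add(add(Z, Z), mul(Z, add(SZ, Z)))), add(Z, SSZ))
  →4  S(add(add(add(Z, Z), mul(Z, add(SZ, Z))), add(Z, SSZ)))
  →5  S(add(add(Z, mul(Z, add(SZ, Z))), add(Z, SSZ)))

Answer: after 5 steps: S(add(add(Z, mul(Z, add(SZ, Z))), add(Z, SSZ)))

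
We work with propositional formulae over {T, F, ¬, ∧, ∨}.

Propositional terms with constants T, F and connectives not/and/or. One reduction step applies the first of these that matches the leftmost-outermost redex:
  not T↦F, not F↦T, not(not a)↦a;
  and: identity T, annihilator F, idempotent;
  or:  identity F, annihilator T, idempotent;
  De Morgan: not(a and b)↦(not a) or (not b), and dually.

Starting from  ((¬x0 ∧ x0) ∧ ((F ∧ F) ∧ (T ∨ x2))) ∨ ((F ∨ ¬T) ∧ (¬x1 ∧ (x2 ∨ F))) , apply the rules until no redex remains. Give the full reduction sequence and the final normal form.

Answer: normal form = F  (in 7 steps)

Working:
  start: ((¬x0 ∧ x0) ∧ ((F ∧ F) ∧ (T ∨ x2))) ∨ ((F ∨ ¬T) ∧ (¬x1 ∧ (x2 ∨ F)))
  step 1: ((¬x0 ∧ x0) ∧ (F ∧ (T ∨ x2))) ∨ ((F ∨ ¬T) ∧ (¬x1 ∧ (x2 ∨ F)))
  step 2: ((¬x0 ∧ x0) ∧ F) ∨ ((F ∨ ¬T) ∧ (¬x1 ∧ (x2 ∨ F)))
  step 3: F ∨ ((F ∨ ¬T) ∧ (¬x1 ∧ (x2 ∨ F)))
  step 4: (F ∨ ¬T) ∧ (¬x1 ∧ (x2 ∨ F))
  step 5: ¬T ∧ (¬x1 ∧ (x2 ∨ F))
  step 6: F ∧ (¬x1 ∧ (x2 ∨ F))
  step 7: F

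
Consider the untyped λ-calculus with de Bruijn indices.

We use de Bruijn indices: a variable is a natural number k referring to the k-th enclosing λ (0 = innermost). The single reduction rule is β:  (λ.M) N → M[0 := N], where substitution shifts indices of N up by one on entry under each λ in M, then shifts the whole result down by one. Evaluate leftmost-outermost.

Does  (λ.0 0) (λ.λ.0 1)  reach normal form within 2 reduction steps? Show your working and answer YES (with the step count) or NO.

  start: (λ.0 0) (λ.λ.0 1)
  step 1: (λ.λ.0 1) (λ.λ.0 1)
  step 2: λ.0 (λ.λ.0 1)

Answer: YES — reaches normal form λ.0 (λ.λ.0 1) in 2 ≤ 2 steps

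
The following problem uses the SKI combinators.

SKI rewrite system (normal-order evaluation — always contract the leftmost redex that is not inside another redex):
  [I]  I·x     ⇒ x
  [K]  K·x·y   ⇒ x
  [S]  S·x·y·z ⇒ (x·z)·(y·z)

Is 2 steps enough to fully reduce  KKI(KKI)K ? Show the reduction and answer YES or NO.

  start: KKI(KKI)K
  [1] K(KKI)K
  [2] KKI

Answer: NO — after 2 steps the term is KKI, not yet normal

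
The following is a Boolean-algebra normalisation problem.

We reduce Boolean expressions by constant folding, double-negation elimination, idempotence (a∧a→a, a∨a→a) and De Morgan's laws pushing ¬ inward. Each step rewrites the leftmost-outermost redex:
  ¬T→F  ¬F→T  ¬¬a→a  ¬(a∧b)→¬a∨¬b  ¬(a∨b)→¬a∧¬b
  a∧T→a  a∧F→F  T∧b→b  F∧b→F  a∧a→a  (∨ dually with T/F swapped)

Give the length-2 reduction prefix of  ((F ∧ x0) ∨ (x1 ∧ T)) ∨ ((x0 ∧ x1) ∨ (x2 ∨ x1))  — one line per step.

Answer: after 2 steps: (x1 ∧ T) ∨ ((x0 ∧ x1) ∨ (x2 ∨ x1))

Derivation:
  start: ((F ∧ x0) ∨ (x1 ∧ T)) ∨ ((x0 ∧ x1) ∨ (x2 ∨ x1))
  [1] (F ∨ (x1 ∧ T)) ∨ ((x0 ∧ x1) ∨ (x2 ∨ x1))
  [2] (x1 ∧ T) ∨ ((x0 ∧ x1) ∨ (x2 ∨ x1))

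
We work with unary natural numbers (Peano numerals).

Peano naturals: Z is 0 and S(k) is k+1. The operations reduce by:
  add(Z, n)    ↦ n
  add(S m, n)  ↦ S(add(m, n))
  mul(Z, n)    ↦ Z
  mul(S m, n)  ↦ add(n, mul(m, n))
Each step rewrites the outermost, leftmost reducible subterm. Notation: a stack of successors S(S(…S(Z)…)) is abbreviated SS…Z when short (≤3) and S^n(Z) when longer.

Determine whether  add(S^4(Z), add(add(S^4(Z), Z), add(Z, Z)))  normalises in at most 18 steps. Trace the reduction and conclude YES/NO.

Answer: YES — reaches normal form S^8(Z) in 16 ≤ 18 steps

Reduction:
  start: add(S^4(Z), add(add(S^4(Z), Z), add(Z, Z)))
  [1] S(add(SSSZ, add(add(S^4(Z), Z), add(Z, Z))))
  [2] S(S(add(SSZ, add(add(S^4(Z), Z), add(Z, Z)))))
  [3] S(S(S(add(SZ, add(add(S^4(Z), Z), add(Z, Z))))))
  [4] S(S(S(S(add(Z, add(add(S^4(Z), Z), add(Z, Z)))))))
  [5] S(S(S(S(add(add(S^4(Z), Z), add(Z, Z))))))
  [6] S(S(S(S(add(S(add(SSSZ, Z)), add(Z, Z))))))
  [7] S(S(S(S(S(add(add(SSSZ, Z), add(Z, Z)))))))
  [8] S(S(S(S(S(add(S(add(SSZ, Z)), add(Z, Z)))))))
  [9] S(S(S(S(S(S(add(add(SSZ, Z), add(Z, Z))))))))
  [10] S(S(S(S(S(S(add(S(add(SZ, Z)), add(Z, Z))))))))
  [11] S(S(S(S(S(S(S(add(add(SZ, Z), add(Z, Z)))))))))
  [12] S(S(S(S(S(S(S(add(S(add(Z, Z)), add(Z, Z)))))))))
  [13] S(S(S(S(S(S(S(S(add(add(Z, Z), add(Z, Z))))))))))
  [14] S(S(S(S(S(S(S(S(add(Z, add(Z, Z))))))))))
  [15] S(S(S(S(S(S(S(S(add(Z, Z)))))))))
  [16] S^8(Z)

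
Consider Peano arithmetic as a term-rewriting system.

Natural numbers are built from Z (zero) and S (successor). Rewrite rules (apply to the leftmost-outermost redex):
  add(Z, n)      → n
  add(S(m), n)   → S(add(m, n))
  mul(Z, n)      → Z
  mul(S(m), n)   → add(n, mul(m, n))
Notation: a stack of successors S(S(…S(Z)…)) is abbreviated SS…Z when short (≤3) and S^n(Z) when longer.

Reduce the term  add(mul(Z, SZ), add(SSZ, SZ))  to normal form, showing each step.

  start: add(mul(Z, SZ), add(SSZ, SZ))
  →1  add(Z, add(SSZ, SZ))
  →2  add(SSZ, SZ)
  →3  S(add(SZ, SZ))
  →4  S(S(add(Z, SZ)))
  →5  SSSZ

Answer: normal form = SSSZ  (in 5 steps)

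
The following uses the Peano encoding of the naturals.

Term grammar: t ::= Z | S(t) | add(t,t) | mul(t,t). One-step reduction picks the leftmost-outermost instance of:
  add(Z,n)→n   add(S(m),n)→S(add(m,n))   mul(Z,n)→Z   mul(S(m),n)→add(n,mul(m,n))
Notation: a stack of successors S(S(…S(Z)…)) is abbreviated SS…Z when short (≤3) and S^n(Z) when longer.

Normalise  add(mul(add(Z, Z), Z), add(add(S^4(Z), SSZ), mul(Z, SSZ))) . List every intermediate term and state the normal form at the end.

  start: add(mul(add(Z, Z), Z), add(add(S^4(Z), SSZ), mul(Z, SSZ)))
  →1  add(mul(Z, Z), add(add(S^4(Z), SSZ), mul(Z, SSZ)))
  →2  add(Z, add(add(S^4(Z), SSZ), mul(Z, SSZ)))
  →3  add(add(S^4(Z), SSZ), mul(Z, SSZ))
  →4  add(S(add(SSSZ, SSZ)), mul(Z, SSZ))
  →5  S(add(add(SSSZ, SSZ), mul(Z, SSZ)))
  →6  S(add(S(add(SSZ, SSZ)), mul(Z, SSZ)))
  →7  S(S(add(add(SSZ, SSZ), mul(Z, SSZ))))
  →8  S(S(add(S(add(SZ, SSZ)), mul(Z, SSZ))))
  →9  S(S(S(add(add(SZ, SSZ), mul(Z, SSZ)))))
  →10  S(S(S(add(S(add(Z, SSZ)), mul(Z, SSZ)))))
  →11  S(S(S(S(add(add(Z, SSZ), mul(Z, SSZ))))))
  →12  S(S(S(S(add(SSZ, mul(Z, SSZ))))))
  →13  S(S(S(S(S(add(SZ, mul(Z, SSZ)))))))
  →14  S(S(S(S(S(S(add(Z, mul(Z, SSZ))))))))
  →15  S(S(S(S(S(S(mul(Z, SSZ)))))))
  →16  S^6(Z)

Answer: normal form = S^6(Z)  (in 16 steps)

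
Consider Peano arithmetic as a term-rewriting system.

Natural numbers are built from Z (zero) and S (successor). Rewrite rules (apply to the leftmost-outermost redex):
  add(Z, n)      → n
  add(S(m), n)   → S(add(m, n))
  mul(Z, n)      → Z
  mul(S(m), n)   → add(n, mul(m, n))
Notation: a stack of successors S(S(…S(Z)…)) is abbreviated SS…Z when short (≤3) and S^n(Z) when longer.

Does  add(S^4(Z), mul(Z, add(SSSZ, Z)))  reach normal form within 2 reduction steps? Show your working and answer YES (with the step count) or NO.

Answer: NO — after 2 steps the term is S(S(add(SSZ, mul(Z, add(SSSZ, Z))))), not yet normal

Derivation:
  start: add(S^4(Z), mul(Z, add(SSSZ, Z)))
  →1  S(add(SSSZ, mul(Z, add(SSSZ, Z))))
  →2  S(S(add(SSZ, mul(Z, add(SSSZ, Z)))))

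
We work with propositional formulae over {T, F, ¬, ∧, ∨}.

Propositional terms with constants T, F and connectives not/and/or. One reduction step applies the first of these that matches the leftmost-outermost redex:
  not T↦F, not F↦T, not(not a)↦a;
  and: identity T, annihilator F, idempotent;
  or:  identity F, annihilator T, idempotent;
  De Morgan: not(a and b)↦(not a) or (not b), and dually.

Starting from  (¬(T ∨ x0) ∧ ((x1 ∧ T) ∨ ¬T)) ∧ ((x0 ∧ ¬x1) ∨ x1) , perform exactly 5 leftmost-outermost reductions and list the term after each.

Answer: after 5 steps: F

Working:
  start: (¬(T ∨ x0) ∧ ((x1 ∧ T) ∨ ¬T)) ∧ ((x0 ∧ ¬x1) ∨ x1)
  →1  ((¬T ∧ ¬x0) ∧ ((x1 ∧ T) ∨ ¬T)) ∧ ((x0 ∧ ¬x1) ∨ x1)
  →2  ((F ∧ ¬x0) ∧ ((x1 ∧ T) ∨ ¬T)) ∧ ((x0 ∧ ¬x1) ∨ x1)
  →3  (F ∧ ((x1 ∧ T) ∨ ¬T)) ∧ ((x0 ∧ ¬x1) ∨ x1)
  →4  F ∧ ((x0 ∧ ¬x1) ∨ x1)
  →5  F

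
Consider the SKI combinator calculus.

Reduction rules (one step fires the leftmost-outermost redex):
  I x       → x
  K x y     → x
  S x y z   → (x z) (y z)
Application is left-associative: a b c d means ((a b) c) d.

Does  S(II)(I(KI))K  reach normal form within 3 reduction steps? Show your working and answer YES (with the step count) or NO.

Answer: NO — after 3 steps the term is K(I(KI)K), not yet normal

Working:
  start: S(II)(I(KI))K
  [1] IIK(I(KI)K)
  [2] IK(I(KI)K)
  [3] K(I(KI)K)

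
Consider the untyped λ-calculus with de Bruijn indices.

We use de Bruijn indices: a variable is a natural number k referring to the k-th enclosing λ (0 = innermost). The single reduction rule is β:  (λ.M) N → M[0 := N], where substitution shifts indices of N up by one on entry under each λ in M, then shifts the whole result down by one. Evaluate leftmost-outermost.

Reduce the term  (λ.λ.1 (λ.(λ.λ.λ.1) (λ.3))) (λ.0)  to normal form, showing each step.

  start: (λ.λ.1 (λ.(λ.λ.λ.1) (λ.3))) (λ.0)
  step 1: λ.(λ.0) (λ.(λ.λ.λ.1) (λ.λ.0))
  step 2: λ.λ.(λ.λ.λ.1) (λ.λ.0)
  step 3: λ.λ.λ.λ.1

Answer: normal form = λ.λ.λ.λ.1  (in 3 steps)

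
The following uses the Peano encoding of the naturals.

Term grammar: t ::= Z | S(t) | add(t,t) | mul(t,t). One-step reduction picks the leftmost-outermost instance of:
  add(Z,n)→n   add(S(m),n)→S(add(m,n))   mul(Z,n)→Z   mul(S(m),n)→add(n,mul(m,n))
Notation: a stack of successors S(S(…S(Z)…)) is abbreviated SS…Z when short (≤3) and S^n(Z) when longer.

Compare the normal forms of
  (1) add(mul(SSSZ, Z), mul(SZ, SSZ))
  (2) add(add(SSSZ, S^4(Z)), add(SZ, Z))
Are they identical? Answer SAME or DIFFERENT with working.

Answer: DIFFERENT — A ⇓ SSZ, B ⇓ S^8(Z)

Derivation:
Term A:
  start: add(mul(SSSZ, Z), mul(SZ, SSZ))
  [1] add(add(Z, mul(SSZ, Z)), mul(SZ, SSZ))
  [2] add(mul(SSZ, Z), mul(SZ, SSZ))
  [3] add(add(Z, mul(SZ, Z)), mul(SZ, SSZ))
  [4] add(mul(SZ, Z), mul(SZ, SSZ))
  [5] add(add(Z, mul(Z, Z)), mul(SZ, SSZ))
  [6] add(mul(Z, Z), mul(SZ, SSZ))
  [7] add(Z, mul(SZ, SSZ))
  [8] mul(SZ, SSZ)
  [9] add(SSZ, mul(Z, SSZ))
  [10] S(add(SZ, mul(Z, SSZ)))
  [11] S(S(add(Z, mul(Z, SSZ))))
  [12] S(S(mul(Z, SSZ)))
  [13] SSZ

Term B:
  start: add(add(SSSZ, S^4(Z)), add(SZ, Z))
  [1] add(S(add(SSZ, S^4(Z))), add(SZ, Z))
  [2] S(add(add(SSZ, S^4(Z)), add(SZ, Z)))
  [3] S(add(S(add(SZ, S^4(Z))), add(SZ, Z)))
  [4] S(S(add(add(SZ, S^4(Z)), add(SZ, Z))))
  [5] S(S(add(S(add(Z, S^4(Z))), add(SZ, Z))))
  [6] S(S(S(add(add(Z, S^4(Z)), add(SZ, Z)))))
  [7] S(S(S(add(S^4(Z), add(SZ, Z)))))
  [8] S(S(S(S(add(SSSZ, add(SZ, Z))))))
  [9] S(S(S(S(S(add(SSZ, add(SZ, Z)))))))
  [10] S(S(S(S(S(S(add(SZ, add(SZ, Z))))))))
  [11] S(S(S(S(S(S(S(add(Z, add(SZ, Z)))))))))
  [12] S(S(S(S(S(S(S(add(SZ, Z))))))))
  [13] S(S(S(S(S(S(S(S(add(Z, Z)))))))))
  [14] S^8(Z)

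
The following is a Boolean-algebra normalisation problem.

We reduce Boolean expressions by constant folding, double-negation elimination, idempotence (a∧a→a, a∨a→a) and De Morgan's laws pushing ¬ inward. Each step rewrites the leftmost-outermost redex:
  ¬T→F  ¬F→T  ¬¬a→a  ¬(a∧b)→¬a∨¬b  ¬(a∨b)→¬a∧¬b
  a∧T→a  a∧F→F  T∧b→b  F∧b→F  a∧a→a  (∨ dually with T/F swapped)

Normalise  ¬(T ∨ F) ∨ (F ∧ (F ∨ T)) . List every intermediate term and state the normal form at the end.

Answer: normal form = F  (in 5 steps)

Working:
  start: ¬(T ∨ F) ∨ (F ∧ (F ∨ T))
  [1] (¬T ∧ ¬F) ∨ (F ∧ (F ∨ T))
  [2] (F ∧ ¬F) ∨ (F ∧ (F ∨ T))
  [3] F ∨ (F ∧ (F ∨ T))
  [4] F ∧ (F ∨ T)
  [5] F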